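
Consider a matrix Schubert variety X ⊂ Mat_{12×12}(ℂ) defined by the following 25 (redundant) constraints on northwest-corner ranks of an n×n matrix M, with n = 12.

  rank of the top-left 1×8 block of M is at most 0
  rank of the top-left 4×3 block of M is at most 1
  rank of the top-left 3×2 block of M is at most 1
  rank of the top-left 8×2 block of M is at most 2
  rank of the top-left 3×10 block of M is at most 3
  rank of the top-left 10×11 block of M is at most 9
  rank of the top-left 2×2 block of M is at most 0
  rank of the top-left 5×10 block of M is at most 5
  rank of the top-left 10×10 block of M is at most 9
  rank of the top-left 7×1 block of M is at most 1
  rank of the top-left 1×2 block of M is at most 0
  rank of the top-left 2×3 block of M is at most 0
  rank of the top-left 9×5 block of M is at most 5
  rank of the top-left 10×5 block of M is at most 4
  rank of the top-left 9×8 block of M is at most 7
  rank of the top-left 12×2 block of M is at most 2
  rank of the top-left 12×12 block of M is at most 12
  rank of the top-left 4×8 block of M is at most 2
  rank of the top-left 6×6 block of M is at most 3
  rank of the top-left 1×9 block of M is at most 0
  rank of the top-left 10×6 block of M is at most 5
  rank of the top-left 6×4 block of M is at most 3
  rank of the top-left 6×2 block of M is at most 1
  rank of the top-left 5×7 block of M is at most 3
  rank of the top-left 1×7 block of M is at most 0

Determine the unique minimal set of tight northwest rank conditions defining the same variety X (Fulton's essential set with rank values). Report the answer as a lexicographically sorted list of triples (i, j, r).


Computing R[i][j] = min implied NW-rank bound (n=12, 25 conditions):

  i=1: 0 | 0 | 0 | 0 | 0 | 0 | 0 | 0 | 0 | 1 | 1 | 1
  i=2: 0 | 0 | 0 | 1 | 1 | 1 | 1 | 1 | 1 | 2 | 2 | 2
  i=3: 1 | 1 | 1 | 2 | 2 | 2 | 2 | 2 | 2 | 3 | 3 | 3
  i=4: 1 | 1 | 1 | 2 | 2 | 2 | 2 | 2 | 3 | 4 | 4 | 4
  i=5: 1 | 1 | 2 | 3 | 3 | 3 | 3 | 3 | 4 | 5 | 5 | 5
  i=6: 1 | 1 | 2 | 3 | 3 | 3 | 4 | 4 | 5 | 6 | 6 | 6
  i=7: 1 | 2 | 3 | 4 | 4 | 4 | 5 | 5 | 6 | 7 | 7 | 7
  i=8: 1 | 2 | 3 | 4 | 4 | 5 | 6 | 6 | 7 | 8 | 8 | 8
  i=9: 1 | 2 | 3 | 4 | 4 | 5 | 6 | 7 | 8 | 9 | 9 | 9
  i=10: 1 | 2 | 3 | 4 | 4 | 5 | 6 | 7 | 8 | 9 | 9 | 10
  i=11: 1 | 2 | 3 | 4 | 5 | 6 | 7 | 8 | 9 | 10 | 10 | 11
  i=12: 1 | 2 | 3 | 4 | 5 | 6 | 7 | 8 | 9 | 10 | 11 | 12

the unique w with this rank table is (10, 4, 1, 9, 3, 7, 2, 6, 8, 12, 5, 11).

ℓ(w)=26; the 8 essential cells (i,j,r):

[(1, 9, 0), (2, 3, 0), (4, 3, 1), (4, 8, 2), (6, 2, 1), (6, 6, 3), (10, 5, 4), (10, 11, 9)]


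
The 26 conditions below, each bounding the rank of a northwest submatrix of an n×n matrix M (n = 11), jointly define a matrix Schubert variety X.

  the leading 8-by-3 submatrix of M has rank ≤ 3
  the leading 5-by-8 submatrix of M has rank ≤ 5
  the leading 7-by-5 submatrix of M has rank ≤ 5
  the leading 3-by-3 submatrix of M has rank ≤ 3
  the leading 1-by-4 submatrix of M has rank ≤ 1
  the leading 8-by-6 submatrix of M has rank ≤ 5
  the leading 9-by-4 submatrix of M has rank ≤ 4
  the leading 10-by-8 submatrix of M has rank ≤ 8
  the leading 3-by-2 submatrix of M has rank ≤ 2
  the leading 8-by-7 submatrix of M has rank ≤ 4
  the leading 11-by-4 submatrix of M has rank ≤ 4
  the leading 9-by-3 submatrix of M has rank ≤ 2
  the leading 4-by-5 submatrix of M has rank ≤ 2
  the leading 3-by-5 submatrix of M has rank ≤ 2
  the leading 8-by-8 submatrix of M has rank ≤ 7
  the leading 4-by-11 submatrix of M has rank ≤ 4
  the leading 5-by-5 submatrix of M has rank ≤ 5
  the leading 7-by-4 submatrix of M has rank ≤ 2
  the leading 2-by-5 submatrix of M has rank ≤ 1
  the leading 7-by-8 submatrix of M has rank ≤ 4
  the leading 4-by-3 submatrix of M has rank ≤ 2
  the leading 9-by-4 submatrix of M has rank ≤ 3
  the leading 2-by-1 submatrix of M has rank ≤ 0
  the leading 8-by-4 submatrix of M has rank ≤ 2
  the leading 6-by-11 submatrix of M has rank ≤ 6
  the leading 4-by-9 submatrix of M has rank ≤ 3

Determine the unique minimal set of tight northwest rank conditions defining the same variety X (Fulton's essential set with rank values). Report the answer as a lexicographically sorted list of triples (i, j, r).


Recovering R(i,j) via the rank-extension bound from the 26 conditions:

  R[1]: 0 1 1 1 1 1 1 1 1 1 1
  R[2]: 0 1 1 1 1 2 2 2 2 2 2
  R[3]: 1 2 2 2 2 3 3 3 3 3 3
  R[4]: 1 2 2 2 2 3 3 3 3 4 4
  R[5]: 1 2 2 2 3 4 4 4 4 5 5
  R[6]: 1 2 2 2 3 4 4 4 5 6 6
  R[7]: 1 2 2 2 3 4 4 4 5 6 7
  R[8]: 1 2 2 2 3 4 4 5 6 7 8
  R[9]: 1 2 2 3 4 5 5 6 7 8 9
  R[10]: 1 2 3 4 5 6 6 7 8 9 10
  R[11]: 1 2 3 4 5 6 7 8 9 10 11

reading off 1-entries of Δ²R: w = (2, 6, 1, 10, 5, 9, 11, 8, 4, 3, 7).

Rothe diagram D(w) (25 cells), 8 SE-corners (essential conditions):

[(2, 1, 0), (2, 5, 1), (4, 5, 2), (4, 9, 3), (7, 8, 4), (8, 4, 2), (8, 7, 4), (9, 3, 2)]


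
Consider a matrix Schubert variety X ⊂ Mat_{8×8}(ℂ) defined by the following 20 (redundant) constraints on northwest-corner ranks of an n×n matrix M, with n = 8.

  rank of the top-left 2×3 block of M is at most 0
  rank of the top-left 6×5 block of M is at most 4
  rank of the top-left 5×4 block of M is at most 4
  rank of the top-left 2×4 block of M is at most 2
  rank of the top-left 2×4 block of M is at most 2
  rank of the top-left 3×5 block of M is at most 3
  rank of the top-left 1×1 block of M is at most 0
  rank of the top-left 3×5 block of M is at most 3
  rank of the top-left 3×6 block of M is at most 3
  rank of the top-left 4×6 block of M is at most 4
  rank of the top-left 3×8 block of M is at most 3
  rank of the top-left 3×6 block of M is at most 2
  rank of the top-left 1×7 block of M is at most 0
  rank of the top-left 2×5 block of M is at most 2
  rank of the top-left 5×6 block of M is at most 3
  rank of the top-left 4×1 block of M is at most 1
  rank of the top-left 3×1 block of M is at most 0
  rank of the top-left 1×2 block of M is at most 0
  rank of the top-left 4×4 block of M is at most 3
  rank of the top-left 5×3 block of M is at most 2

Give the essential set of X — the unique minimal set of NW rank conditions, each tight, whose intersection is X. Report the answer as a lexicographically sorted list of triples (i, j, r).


Computing R[i][j] = min implied NW-rank bound (n=8, 20 conditions):

  row 1: 0, 0, 0, 0, 0, 0, 0, 1
  row 2: 0, 0, 0, 1, 1, 1, 1, 2
  row 3: 0, 1, 1, 2, 2, 2, 2, 3
  row 4: 1, 2, 2, 3, 3, 3, 3, 4
  row 5: 1, 2, 2, 3, 3, 3, 4, 5
  row 6: 1, 2, 3, 4, 4, 4, 5, 6
  row 7: 1, 2, 3, 4, 5, 5, 6, 7
  row 8: 1, 2, 3, 4, 5, 6, 7, 8

second differences of R give the permutation w = (8, 4, 2, 1, 7, 3, 5, 6).

Fulton essential set (5 of the 14 Rothe cells):

[(1, 7, 0), (2, 3, 0), (3, 1, 0), (5, 3, 2), (5, 6, 3)]


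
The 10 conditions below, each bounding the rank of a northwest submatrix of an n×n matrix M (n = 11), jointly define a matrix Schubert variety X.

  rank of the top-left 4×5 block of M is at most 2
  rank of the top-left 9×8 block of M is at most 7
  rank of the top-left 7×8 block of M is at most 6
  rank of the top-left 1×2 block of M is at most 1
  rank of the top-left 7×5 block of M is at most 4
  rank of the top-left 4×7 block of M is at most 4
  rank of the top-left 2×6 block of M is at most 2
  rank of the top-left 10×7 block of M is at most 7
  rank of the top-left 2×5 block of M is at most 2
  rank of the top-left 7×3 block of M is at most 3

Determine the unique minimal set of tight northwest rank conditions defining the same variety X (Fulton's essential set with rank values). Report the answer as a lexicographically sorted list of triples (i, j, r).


Reconstructing r_w from the 10 given conditions:

  1 | 1 | 1 | 1 | 1 | 1 | 1 | 1 | 1 | 1 | 1
  1 | 2 | 2 | 2 | 2 | 2 | 2 | 2 | 2 | 2 | 2
  1 | 2 | 2 | 2 | 2 | 3 | 3 | 3 | 3 | 3 | 3
  1 | 2 | 2 | 2 | 2 | 3 | 4 | 4 | 4 | 4 | 4
  1 | 2 | 3 | 3 | 3 | 4 | 5 | 5 | 5 | 5 | 5
  1 | 2 | 3 | 4 | 4 | 5 | 6 | 6 | 6 | 6 | 6
  1 | 2 | 3 | 4 | 4 | 5 | 6 | 6 | 7 | 7 | 7
  1 | 2 | 3 | 4 | 5 | 6 | 7 | 7 | 8 | 8 | 8
  1 | 2 | 3 | 4 | 5 | 6 | 7 | 7 | 8 | 9 | 9
  1 | 2 | 3 | 4 | 5 | 6 | 7 | 8 | 9 | 10 | 10
  1 | 2 | 3 | 4 | 5 | 6 | 7 | 8 | 9 | 10 | 11

second differences of R give the permutation w = (1, 2, 6, 7, 3, 4, 9, 5, 10, 8, 11).

|D(w)|=9, |Ess(w)|=4:

[(4, 5, 2), (7, 5, 4), (7, 8, 6), (9, 8, 7)]


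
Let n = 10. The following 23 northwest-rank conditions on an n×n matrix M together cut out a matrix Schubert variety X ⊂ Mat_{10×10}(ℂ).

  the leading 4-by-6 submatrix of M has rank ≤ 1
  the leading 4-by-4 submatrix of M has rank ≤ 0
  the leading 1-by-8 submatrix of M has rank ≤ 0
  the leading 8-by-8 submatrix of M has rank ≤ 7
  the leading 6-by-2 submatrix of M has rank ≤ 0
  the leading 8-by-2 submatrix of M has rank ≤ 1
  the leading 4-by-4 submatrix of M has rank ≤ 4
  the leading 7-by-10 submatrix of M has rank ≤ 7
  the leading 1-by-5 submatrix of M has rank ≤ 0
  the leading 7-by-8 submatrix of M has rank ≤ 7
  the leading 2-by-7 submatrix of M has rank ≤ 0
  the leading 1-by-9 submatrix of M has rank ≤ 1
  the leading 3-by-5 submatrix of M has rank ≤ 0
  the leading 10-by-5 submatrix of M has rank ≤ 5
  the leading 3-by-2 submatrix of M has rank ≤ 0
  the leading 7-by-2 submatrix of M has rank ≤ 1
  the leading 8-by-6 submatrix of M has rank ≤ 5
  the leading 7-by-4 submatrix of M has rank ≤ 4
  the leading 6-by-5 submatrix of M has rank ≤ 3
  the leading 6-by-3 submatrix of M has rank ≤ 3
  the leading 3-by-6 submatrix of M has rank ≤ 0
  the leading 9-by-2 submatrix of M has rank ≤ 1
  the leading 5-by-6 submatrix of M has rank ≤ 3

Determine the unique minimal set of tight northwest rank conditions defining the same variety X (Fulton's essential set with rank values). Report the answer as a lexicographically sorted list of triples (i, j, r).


Rank table r_w(10×10) implied by the 23 constraints:

  R[1]: 0  0  0  0  0  0  0  0  1  1
  R[2]: 0  0  0  0  0  0  0  1  2  2
  R[3]: 0  0  0  0  0  0  1  2  3  3
  R[4]: 0  0  0  0  1  1  2  3  4  4
  R[5]: 0  0  1  1  2  2  3  4  5  5
  R[6]: 0  0  1  2  3  3  4  5  6  6
  R[7]: 1  1  2  3  4  4  5  6  7  7
  R[8]: 1  1  2  3  4  5  6  7  8  8
  R[9]: 1  1  2  3  4  5  6  7  8  9
  R[10]: 1  2  3  4  5  6  7  8  9  10

giving w = (9, 8, 7, 5, 3, 4, 1, 6, 10, 2) via Δ²R.

|D(w)|=31, |Ess(w)|=6:

[(1, 8, 0), (2, 7, 0), (3, 6, 0), (4, 4, 0), (6, 2, 0), (9, 2, 1)]


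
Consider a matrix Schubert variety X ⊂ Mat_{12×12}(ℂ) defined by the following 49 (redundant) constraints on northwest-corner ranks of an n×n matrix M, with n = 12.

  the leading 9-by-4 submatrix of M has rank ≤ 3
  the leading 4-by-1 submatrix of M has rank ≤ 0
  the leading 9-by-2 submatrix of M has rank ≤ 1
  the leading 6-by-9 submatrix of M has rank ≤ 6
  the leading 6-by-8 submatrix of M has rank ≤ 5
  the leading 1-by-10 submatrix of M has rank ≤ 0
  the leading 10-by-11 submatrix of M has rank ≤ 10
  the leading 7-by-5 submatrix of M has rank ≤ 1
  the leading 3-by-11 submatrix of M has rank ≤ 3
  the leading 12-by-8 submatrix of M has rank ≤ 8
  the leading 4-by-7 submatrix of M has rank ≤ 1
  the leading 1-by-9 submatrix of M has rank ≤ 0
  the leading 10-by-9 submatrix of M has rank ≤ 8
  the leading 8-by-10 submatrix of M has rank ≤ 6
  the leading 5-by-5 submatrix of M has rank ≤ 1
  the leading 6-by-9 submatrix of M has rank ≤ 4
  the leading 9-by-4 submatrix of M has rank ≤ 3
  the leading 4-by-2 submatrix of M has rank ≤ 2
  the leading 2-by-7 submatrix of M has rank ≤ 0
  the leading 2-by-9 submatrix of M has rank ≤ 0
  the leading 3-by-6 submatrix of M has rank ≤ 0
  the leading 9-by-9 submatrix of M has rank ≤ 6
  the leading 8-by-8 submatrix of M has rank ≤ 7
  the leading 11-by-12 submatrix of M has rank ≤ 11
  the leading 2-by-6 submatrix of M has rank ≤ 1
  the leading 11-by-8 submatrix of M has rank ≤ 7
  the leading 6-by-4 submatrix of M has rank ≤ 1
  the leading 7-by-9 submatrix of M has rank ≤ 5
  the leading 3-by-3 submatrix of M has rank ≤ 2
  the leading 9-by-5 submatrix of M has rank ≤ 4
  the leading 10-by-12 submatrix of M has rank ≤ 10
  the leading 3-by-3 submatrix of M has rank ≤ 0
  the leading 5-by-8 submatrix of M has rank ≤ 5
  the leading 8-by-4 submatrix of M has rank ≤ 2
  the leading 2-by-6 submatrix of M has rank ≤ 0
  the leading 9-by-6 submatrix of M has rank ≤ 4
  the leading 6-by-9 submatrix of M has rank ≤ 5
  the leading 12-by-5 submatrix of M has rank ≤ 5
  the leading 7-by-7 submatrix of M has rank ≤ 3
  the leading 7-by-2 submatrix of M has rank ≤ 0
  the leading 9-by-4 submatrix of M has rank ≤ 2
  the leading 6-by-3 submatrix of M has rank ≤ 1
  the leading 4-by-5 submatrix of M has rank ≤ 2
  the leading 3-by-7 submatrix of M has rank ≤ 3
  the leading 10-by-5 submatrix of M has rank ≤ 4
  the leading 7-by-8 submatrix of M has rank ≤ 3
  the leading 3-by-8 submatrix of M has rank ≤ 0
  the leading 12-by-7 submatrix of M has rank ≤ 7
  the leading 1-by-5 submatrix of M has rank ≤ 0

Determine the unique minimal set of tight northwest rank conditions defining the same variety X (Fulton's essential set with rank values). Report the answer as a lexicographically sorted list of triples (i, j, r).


Recovering R(i,j) via the rank-extension bound from the 49 conditions:

  i=1: 0  0  0  0  0  0  0  0  0  0  1  1
  i=2: 0  0  0  0  0  0  0  0  0  1  2  2
  i=3: 0  0  0  0  0  0  0  0  1  2  3  3
  i=4: 0  0  1  1  1  1  1  1  2  3  4  4
  i=5: 0  0  1  1  1  2  2  2  3  4  5  5
  i=6: 0  0  1  1  1  2  3  3  4  5  6  6
  i=7: 0  0  1  1  1  2  3  3  4  5  6  7
  i=8: 1  1  2  2  2  3  4  4  5  6  7  8
  i=9: 1  1  2  2  3  4  5  5  6  7  8  9
  i=10: 1  2  3  3  4  5  6  6  7  8  9  10
  i=11: 1  2  3  4  5  6  7  7  8  9  10  11
  i=12: 1  2  3  4  5  6  7  8  9  10  11  12

giving w = (11, 10, 9, 3, 6, 7, 12, 1, 5, 2, 4, 8) via Δ²R.

Fulton essential set (8 of the 44 Rothe cells):

[(1, 10, 0), (2, 9, 0), (3, 8, 0), (7, 2, 0), (7, 5, 1), (7, 8, 3), (9, 2, 1), (9, 4, 2)]


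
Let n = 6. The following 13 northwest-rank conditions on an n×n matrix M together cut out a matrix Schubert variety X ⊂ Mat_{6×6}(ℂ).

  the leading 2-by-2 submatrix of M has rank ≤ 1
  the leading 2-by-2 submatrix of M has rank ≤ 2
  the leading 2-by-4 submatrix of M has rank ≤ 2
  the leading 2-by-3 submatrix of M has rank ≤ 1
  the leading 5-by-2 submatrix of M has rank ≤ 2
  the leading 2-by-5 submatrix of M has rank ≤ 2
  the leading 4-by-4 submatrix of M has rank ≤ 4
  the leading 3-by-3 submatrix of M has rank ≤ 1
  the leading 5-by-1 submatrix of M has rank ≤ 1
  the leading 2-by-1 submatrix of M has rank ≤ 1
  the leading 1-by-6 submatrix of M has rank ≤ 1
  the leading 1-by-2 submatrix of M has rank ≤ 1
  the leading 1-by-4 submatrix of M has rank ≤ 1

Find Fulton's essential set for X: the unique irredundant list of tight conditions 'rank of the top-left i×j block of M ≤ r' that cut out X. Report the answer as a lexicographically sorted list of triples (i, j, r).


Reconstructing r_w from the 13 given conditions:

  1, 1, 1, 1, 1, 1
  1, 1, 1, 2, 2, 2
  1, 1, 1, 2, 3, 3
  1, 2, 2, 3, 4, 4
  1, 2, 3, 4, 5, 5
  1, 2, 3, 4, 5, 6

reading off 1-entries of Δ²R: w = (1, 4, 5, 2, 3, 6).

Rothe diagram D(w) (4 cells), 1 SE-corner (essential condition):

[(3, 3, 1)]


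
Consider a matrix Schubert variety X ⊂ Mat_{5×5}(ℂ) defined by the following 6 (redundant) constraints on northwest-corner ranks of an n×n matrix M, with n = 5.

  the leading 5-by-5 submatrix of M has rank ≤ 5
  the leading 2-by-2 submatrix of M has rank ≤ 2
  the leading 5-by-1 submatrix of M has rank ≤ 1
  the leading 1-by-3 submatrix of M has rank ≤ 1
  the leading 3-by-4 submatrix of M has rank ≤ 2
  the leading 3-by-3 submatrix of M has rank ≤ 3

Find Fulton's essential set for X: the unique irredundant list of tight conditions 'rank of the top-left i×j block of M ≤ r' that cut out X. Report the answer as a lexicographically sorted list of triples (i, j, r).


Rank table r_w(5×5) implied by the 6 constraints:

  row 1: 1, 1, 1, 1, 1
  row 2: 1, 2, 2, 2, 2
  row 3: 1, 2, 2, 2, 3
  row 4: 1, 2, 3, 3, 4
  row 5: 1, 2, 3, 4, 5

second differences of R give the permutation w = (1, 2, 5, 3, 4).

Fulton essential set (1 of the 2 Rothe cells):

[(3, 4, 2)]


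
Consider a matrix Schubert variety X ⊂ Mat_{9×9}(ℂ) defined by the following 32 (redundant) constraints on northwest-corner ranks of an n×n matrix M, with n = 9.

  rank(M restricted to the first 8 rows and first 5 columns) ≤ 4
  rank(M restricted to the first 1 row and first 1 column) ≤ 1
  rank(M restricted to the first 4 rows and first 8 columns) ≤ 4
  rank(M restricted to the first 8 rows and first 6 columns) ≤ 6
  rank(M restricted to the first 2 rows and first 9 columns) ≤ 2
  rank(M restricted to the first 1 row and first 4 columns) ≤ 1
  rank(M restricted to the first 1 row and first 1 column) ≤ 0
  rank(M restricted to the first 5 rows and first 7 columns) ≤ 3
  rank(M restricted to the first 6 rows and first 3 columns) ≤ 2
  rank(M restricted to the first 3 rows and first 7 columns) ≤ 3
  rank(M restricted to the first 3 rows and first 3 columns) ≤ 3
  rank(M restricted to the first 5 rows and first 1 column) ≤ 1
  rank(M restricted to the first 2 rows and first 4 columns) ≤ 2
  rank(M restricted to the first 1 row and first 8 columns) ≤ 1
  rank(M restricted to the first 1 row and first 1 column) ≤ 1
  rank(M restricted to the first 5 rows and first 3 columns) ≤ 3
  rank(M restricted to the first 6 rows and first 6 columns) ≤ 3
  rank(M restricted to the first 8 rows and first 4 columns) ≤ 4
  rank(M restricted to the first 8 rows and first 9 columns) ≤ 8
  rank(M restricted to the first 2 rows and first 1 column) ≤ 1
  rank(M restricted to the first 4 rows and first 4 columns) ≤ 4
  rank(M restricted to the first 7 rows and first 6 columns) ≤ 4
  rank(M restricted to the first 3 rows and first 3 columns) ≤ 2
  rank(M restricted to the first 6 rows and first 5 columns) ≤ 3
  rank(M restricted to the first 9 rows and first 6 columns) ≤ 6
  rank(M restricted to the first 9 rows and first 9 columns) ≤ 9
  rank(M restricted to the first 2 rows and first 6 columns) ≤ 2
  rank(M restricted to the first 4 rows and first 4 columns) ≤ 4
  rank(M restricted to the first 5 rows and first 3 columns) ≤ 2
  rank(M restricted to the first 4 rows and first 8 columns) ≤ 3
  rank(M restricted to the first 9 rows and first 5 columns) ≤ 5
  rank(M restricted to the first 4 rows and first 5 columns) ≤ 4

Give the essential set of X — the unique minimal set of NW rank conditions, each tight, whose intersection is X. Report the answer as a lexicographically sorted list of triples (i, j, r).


The tightest implied rank at each (i,j), from the 32 conditions:

  R[1]: 0 1 1 1 1 1 1 1 1
  R[2]: 1 2 2 2 2 2 2 2 2
  R[3]: 1 2 2 3 3 3 3 3 3
  R[4]: 1 2 2 3 3 3 3 3 4
  R[5]: 1 2 2 3 3 3 3 4 5
  R[6]: 1 2 2 3 3 3 4 5 6
  R[7]: 1 2 3 4 4 4 5 6 7
  R[8]: 1 2 3 4 4 5 6 7 8
  R[9]: 1 2 3 4 5 6 7 8 9

so w = (2, 1, 4, 9, 8, 7, 3, 6, 5).

D(w) has 15 cells with 6 SE-corners; essential set:

[(1, 1, 0), (4, 8, 3), (5, 7, 3), (6, 3, 2), (6, 6, 3), (8, 5, 4)]


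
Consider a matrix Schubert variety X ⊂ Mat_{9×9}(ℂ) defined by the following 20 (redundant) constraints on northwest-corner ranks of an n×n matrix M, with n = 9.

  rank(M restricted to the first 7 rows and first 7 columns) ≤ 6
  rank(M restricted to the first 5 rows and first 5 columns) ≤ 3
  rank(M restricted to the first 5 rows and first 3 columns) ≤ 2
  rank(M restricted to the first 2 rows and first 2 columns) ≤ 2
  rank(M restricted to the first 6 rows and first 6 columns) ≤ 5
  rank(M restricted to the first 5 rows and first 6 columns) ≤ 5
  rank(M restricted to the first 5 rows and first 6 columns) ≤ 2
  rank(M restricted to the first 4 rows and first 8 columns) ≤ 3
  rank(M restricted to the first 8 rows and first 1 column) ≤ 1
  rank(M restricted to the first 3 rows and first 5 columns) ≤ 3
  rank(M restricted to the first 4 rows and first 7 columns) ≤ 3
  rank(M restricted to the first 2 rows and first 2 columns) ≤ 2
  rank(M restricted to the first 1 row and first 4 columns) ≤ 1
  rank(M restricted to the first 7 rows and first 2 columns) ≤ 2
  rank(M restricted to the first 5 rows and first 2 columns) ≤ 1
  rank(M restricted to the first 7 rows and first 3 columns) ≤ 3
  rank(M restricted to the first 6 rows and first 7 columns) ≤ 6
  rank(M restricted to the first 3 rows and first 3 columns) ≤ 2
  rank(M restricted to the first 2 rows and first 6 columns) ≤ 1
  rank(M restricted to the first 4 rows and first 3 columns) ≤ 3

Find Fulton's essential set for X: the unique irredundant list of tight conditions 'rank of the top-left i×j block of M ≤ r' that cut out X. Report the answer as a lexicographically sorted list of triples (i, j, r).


Propagating the 20 rank bounds to every northwest block:

  1  1  1  1  1  1  1  1  1
  1  1  1  1  1  1  2  2  2
  1  1  2  2  2  2  3  3  3
  1  1  2  2  2  2  3  3  4
  1  1  2  2  2  2  3  4  5
  1  2  3  3  3  3  4  5  6
  1  2  3  4  4  4  5  6  7
  1  2  3  4  5  5  6  7  8
  1  2  3  4  5  6  7  8  9

second differences of R give the permutation w = (1, 7, 3, 9, 8, 2, 4, 5, 6).

Rothe diagram D(w) (15 cells), 4 SE-corners (essential conditions):

[(2, 6, 1), (4, 8, 3), (5, 2, 1), (5, 6, 2)]


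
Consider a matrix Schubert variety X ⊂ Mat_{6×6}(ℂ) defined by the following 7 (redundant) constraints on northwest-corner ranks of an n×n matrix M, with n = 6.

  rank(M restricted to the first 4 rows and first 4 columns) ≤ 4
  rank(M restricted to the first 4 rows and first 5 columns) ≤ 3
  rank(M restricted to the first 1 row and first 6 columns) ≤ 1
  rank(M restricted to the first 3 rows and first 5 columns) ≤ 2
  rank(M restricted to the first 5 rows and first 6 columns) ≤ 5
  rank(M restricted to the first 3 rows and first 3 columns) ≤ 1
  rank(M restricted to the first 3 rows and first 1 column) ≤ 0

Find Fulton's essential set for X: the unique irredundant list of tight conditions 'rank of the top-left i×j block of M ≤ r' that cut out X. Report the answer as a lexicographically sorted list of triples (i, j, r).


Reconstructing r_w from the 7 given conditions:

  row 1: 0, 1, 1, 1, 1, 1
  row 2: 0, 1, 1, 2, 2, 2
  row 3: 0, 1, 1, 2, 2, 3
  row 4: 1, 2, 2, 3, 3, 4
  row 5: 1, 2, 3, 4, 4, 5
  row 6: 1, 2, 3, 4, 5, 6

second differences of R give the permutation w = (2, 4, 6, 1, 3, 5).

3 SE-corners of the 6-cell Rothe diagram give Ess(w):

[(3, 1, 0), (3, 3, 1), (3, 5, 2)]


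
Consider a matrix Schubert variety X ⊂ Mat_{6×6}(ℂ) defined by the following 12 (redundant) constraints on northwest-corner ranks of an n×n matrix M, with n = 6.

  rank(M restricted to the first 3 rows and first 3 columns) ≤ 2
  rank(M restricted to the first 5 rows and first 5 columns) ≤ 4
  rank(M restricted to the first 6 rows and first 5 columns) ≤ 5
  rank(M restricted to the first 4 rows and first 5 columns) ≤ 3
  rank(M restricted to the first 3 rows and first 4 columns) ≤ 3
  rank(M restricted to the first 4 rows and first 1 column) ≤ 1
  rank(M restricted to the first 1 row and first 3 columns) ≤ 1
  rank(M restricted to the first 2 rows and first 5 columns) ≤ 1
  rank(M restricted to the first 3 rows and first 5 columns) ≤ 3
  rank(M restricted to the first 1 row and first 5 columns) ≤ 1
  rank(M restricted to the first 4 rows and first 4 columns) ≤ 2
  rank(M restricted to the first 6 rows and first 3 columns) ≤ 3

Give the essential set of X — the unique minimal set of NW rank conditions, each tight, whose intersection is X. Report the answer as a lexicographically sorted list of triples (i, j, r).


Propagating the 12 rank bounds to every northwest block:

  1  1  1  1  1  1
  1  1  1  1  1  2
  1  2  2  2  2  3
  1  2  2  2  3  4
  1  2  3  3  4  5
  1  2  3  4  5  6

so w = (1, 6, 2, 5, 3, 4).

ℓ(w)=6; the 2 essential cells (i,j,r):

[(2, 5, 1), (4, 4, 2)]


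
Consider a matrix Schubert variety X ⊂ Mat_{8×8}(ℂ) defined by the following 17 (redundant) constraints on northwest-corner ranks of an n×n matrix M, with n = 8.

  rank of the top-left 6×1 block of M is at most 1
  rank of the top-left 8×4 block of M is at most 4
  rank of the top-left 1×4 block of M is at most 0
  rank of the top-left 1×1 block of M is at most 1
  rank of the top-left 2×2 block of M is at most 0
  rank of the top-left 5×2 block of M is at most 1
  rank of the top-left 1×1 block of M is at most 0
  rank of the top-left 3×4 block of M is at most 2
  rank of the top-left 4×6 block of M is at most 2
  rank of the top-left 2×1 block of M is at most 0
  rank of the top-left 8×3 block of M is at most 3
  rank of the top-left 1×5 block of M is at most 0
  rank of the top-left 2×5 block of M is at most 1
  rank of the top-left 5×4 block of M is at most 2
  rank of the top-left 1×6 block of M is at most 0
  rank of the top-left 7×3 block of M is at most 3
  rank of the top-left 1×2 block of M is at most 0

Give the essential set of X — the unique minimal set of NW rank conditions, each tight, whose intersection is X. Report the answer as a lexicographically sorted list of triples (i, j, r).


Propagating the 17 rank bounds to every northwest block:

  i=1: 0 0 0 0 0 0 1 1
  i=2: 0 0 1 1 1 1 2 2
  i=3: 1 1 2 2 2 2 3 3
  i=4: 1 1 2 2 2 2 3 4
  i=5: 1 1 2 2 3 3 4 5
  i=6: 1 2 3 3 4 4 5 6
  i=7: 1 2 3 4 5 5 6 7
  i=8: 1 2 3 4 5 6 7 8

second differences of R give the permutation w = (7, 3, 1, 8, 5, 2, 4, 6).

D(w) has 14 cells with 5 SE-corners; essential set:

[(1, 6, 0), (2, 2, 0), (4, 6, 2), (5, 2, 1), (5, 4, 2)]


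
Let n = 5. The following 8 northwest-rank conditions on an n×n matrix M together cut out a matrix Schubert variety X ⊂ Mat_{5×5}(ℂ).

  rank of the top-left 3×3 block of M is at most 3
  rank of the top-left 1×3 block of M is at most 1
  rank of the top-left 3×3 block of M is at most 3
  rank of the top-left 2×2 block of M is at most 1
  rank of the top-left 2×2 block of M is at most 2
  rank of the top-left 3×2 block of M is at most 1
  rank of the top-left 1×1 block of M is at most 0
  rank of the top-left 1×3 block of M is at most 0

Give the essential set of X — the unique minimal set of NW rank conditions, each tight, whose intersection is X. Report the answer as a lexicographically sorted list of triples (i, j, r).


Propagating the 8 rank bounds to every northwest block:

  0  0  0  1  1
  1  1  1  2  2
  1  1  2  3  3
  1  2  3  4  4
  1  2  3  4  5

giving w = (4, 1, 3, 2, 5) via Δ²R.

D(w) has 4 cells with 2 SE-corners; essential set:

[(1, 3, 0), (3, 2, 1)]


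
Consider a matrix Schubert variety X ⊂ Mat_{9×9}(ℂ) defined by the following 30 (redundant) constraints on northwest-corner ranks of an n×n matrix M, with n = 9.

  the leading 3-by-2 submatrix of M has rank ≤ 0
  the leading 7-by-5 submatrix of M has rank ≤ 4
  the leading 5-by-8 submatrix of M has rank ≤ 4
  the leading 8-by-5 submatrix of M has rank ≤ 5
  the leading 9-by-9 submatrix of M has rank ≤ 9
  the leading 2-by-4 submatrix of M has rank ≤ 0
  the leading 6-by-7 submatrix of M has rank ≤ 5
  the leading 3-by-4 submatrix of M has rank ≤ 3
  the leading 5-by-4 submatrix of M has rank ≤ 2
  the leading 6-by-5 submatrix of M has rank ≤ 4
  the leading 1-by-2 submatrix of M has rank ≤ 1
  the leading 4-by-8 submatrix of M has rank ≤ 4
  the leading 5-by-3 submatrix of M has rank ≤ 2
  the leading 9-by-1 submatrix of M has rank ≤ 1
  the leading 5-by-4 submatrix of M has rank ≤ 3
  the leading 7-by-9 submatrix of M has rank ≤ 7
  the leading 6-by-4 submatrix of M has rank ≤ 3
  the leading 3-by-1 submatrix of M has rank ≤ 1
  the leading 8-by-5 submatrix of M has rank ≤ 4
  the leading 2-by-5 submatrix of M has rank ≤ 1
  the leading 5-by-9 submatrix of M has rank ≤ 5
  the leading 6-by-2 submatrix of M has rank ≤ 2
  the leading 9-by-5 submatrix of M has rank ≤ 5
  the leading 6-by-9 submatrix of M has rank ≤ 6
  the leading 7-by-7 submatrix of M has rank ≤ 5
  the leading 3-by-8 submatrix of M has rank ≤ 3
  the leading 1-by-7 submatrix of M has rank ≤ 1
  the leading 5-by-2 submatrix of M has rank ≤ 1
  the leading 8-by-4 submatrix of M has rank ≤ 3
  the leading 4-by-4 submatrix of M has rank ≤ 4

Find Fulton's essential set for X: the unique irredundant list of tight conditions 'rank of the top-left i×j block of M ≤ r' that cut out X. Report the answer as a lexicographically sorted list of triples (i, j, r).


Propagating the 30 rank bounds to every northwest block:

  row 1: 0, 0, 0, 0, 1, 1, 1, 1, 1
  row 2: 0, 0, 0, 0, 1, 2, 2, 2, 2
  row 3: 0, 0, 1, 1, 2, 3, 3, 3, 3
  row 4: 1, 1, 2, 2, 3, 4, 4, 4, 4
  row 5: 1, 1, 2, 2, 3, 4, 4, 4, 5
  row 6: 1, 2, 3, 3, 4, 5, 5, 5, 6
  row 7: 1, 2, 3, 3, 4, 5, 5, 6, 7
  row 8: 1, 2, 3, 3, 4, 5, 6, 7, 8
  row 9: 1, 2, 3, 4, 5, 6, 7, 8, 9

so w = (5, 6, 3, 1, 9, 2, 8, 7, 4).

ℓ(w)=17; the 7 essential cells (i,j,r):

[(2, 4, 0), (3, 2, 0), (5, 2, 1), (5, 4, 2), (5, 8, 4), (7, 7, 5), (8, 4, 3)]


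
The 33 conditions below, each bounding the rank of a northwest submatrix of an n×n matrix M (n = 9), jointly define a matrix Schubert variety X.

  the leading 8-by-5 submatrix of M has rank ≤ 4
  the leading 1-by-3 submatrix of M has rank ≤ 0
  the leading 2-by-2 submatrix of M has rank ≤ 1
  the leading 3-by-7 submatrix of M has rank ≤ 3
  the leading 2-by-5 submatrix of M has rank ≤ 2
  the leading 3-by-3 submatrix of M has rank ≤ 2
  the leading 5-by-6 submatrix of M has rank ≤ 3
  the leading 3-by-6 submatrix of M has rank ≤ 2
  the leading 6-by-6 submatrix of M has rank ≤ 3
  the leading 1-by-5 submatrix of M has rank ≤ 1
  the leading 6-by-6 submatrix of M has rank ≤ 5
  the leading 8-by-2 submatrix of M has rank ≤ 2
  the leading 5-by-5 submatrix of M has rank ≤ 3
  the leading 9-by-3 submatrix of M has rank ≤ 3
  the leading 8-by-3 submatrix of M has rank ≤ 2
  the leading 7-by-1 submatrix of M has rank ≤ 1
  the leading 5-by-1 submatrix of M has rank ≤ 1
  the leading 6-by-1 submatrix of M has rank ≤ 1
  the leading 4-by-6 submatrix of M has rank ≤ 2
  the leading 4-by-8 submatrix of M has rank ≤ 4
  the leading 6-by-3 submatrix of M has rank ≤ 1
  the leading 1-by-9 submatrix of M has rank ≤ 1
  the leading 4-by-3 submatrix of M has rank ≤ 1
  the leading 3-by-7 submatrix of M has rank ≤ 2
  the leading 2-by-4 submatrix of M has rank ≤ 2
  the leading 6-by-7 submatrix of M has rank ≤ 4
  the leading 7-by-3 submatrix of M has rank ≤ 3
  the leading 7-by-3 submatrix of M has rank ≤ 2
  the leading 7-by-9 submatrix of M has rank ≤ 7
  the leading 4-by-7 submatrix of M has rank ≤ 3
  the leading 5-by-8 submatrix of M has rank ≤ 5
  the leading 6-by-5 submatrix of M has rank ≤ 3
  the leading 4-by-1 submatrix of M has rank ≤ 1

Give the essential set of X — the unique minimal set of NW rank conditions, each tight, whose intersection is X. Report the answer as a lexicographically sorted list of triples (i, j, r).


Rank table r_w(9×9) implied by the 33 constraints:

  row 1: 0, 0, 0, 1, 1, 1, 1, 1, 1
  row 2: 1, 1, 1, 2, 2, 2, 2, 2, 2
  row 3: 1, 1, 1, 2, 2, 2, 2, 3, 3
  row 4: 1, 1, 1, 2, 2, 2, 3, 4, 4
  row 5: 1, 1, 1, 2, 3, 3, 4, 5, 5
  row 6: 1, 1, 1, 2, 3, 3, 4, 5, 6
  row 7: 1, 2, 2, 3, 4, 4, 5, 6, 7
  row 8: 1, 2, 2, 3, 4, 5, 6, 7, 8
  row 9: 1, 2, 3, 4, 5, 6, 7, 8, 9

giving w = (4, 1, 8, 7, 5, 9, 2, 6, 3) via Δ²R.

Rothe diagram D(w) (18 cells), 6 SE-corners (essential conditions):

[(1, 3, 0), (3, 7, 2), (4, 6, 2), (6, 3, 1), (6, 6, 3), (8, 3, 2)]


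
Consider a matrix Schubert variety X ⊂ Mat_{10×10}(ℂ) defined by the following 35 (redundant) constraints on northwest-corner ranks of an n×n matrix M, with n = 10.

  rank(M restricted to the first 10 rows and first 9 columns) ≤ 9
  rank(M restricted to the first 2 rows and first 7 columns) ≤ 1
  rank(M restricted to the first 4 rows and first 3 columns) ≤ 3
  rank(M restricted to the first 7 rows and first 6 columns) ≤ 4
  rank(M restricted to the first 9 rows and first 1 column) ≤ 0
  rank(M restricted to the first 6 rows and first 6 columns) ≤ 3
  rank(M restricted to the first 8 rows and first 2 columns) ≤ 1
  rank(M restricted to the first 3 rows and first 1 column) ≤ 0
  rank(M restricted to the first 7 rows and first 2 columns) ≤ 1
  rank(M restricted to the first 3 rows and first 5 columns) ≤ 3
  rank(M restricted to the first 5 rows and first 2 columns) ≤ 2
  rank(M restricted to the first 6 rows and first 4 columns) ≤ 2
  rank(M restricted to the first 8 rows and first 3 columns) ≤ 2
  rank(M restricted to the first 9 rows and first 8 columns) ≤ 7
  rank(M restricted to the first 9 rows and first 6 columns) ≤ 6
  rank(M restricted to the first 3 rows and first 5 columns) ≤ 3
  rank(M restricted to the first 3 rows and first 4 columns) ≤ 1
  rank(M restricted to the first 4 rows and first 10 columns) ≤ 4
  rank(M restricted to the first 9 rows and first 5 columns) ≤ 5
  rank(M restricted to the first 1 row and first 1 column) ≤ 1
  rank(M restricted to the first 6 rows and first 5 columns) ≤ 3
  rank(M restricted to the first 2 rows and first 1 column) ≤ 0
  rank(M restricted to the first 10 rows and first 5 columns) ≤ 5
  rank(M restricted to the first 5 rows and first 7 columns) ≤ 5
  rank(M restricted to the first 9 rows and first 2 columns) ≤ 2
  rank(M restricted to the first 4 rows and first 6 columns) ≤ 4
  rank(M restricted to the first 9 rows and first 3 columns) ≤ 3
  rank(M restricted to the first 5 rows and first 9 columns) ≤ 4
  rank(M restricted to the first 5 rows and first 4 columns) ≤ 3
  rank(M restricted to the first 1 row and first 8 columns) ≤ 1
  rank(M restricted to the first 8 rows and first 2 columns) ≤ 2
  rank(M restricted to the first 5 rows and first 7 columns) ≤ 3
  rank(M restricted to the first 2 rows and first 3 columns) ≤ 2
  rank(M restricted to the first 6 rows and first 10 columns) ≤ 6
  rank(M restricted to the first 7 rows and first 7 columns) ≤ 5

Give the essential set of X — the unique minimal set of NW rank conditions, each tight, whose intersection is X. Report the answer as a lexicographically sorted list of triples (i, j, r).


The tightest implied rank at each (i,j), from the 35 conditions:

  0, 1, 1, 1, 1, 1, 1, 1, 1, 1
  0, 1, 1, 1, 1, 1, 1, 2, 2, 2
  0, 1, 1, 1, 2, 2, 2, 3, 3, 3
  0, 1, 2, 2, 3, 3, 3, 4, 4, 4
  0, 1, 2, 2, 3, 3, 3, 4, 4, 5
  0, 1, 2, 2, 3, 3, 4, 5, 5, 6
  0, 1, 2, 3, 4, 4, 5, 6, 6, 7
  0, 1, 2, 3, 4, 5, 6, 7, 7, 8
  0, 1, 2, 3, 4, 5, 6, 7, 8, 9
  1, 2, 3, 4, 5, 6, 7, 8, 9, 10

reading off 1-entries of Δ²R: w = (2, 8, 5, 3, 10, 7, 4, 6, 9, 1).

ℓ(w)=22; the 7 essential cells (i,j,r):

[(2, 7, 1), (3, 4, 1), (5, 7, 3), (5, 9, 4), (6, 4, 2), (6, 6, 3), (9, 1, 0)]


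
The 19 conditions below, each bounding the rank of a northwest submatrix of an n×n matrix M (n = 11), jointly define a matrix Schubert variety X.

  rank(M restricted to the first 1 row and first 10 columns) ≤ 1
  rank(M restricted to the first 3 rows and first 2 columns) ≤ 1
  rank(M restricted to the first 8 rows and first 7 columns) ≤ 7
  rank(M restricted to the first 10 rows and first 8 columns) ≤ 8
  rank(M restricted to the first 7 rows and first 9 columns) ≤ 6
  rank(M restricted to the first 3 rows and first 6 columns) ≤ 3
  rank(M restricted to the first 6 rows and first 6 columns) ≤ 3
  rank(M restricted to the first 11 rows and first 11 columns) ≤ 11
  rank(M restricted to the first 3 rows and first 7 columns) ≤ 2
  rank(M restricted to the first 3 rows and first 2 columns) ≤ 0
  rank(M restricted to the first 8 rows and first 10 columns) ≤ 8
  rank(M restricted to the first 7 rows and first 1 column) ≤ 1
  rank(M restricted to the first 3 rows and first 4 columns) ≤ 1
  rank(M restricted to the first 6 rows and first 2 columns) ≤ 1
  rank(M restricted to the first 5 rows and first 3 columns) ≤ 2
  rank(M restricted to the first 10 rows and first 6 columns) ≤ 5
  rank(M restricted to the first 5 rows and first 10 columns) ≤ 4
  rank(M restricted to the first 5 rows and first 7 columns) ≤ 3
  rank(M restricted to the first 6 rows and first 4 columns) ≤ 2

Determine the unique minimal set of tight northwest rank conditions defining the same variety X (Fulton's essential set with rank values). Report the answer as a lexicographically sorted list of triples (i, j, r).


Reconstructing r_w from the 19 given conditions:

  R[1]: 0, 0, 1, 1, 1, 1, 1, 1, 1, 1, 1
  R[2]: 0, 0, 1, 1, 2, 2, 2, 2, 2, 2, 2
  R[3]: 0, 0, 1, 1, 2, 2, 2, 3, 3, 3, 3
  R[4]: 1, 1, 2, 2, 3, 3, 3, 4, 4, 4, 4
  R[5]: 1, 1, 2, 2, 3, 3, 3, 4, 4, 4, 5
  R[6]: 1, 1, 2, 2, 3, 3, 4, 5, 5, 5, 6
  R[7]: 1, 2, 3, 3, 4, 4, 5, 6, 6, 6, 7
  R[8]: 1, 2, 3, 4, 5, 5, 6, 7, 7, 7, 8
  R[9]: 1, 2, 3, 4, 5, 5, 6, 7, 8, 8, 9
  R[10]: 1, 2, 3, 4, 5, 5, 6, 7, 8, 9, 10
  R[11]: 1, 2, 3, 4, 5, 6, 7, 8, 9, 10, 11

reading off 1-entries of Δ²R: w = (3, 5, 8, 1, 11, 7, 2, 4, 9, 10, 6).

|D(w)|=21, |Ess(w)|=9:

[(3, 2, 0), (3, 4, 1), (3, 7, 2), (5, 7, 3), (5, 10, 4), (6, 2, 1), (6, 4, 2), (6, 6, 3), (10, 6, 5)]


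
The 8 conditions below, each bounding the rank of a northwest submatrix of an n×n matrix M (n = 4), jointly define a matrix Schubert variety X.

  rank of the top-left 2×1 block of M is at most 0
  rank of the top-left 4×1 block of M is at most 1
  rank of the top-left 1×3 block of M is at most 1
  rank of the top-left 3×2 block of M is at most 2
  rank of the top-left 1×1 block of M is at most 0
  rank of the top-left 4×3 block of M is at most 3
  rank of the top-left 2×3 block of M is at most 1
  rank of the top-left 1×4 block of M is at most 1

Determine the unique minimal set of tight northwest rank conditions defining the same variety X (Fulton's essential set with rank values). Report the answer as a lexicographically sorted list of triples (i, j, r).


Computing R[i][j] = min implied NW-rank bound (n=4, 8 conditions):

  i=1: 0 | 1 | 1 | 1
  i=2: 0 | 1 | 1 | 2
  i=3: 1 | 2 | 2 | 3
  i=4: 1 | 2 | 3 | 4

giving w = (2, 4, 1, 3) via Δ²R.

|D(w)|=3, |Ess(w)|=2:

[(2, 1, 0), (2, 3, 1)]


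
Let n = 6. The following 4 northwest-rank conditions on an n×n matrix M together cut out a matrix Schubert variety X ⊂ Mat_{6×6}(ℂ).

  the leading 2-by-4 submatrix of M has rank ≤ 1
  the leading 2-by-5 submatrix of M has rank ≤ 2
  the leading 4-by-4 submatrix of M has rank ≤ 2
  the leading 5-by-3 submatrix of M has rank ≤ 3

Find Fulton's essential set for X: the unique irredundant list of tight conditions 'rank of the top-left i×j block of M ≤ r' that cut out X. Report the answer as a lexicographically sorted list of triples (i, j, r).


The tightest implied rank at each (i,j), from the 4 conditions:

  i=1: 1 | 1 | 1 | 1 | 1 | 1
  i=2: 1 | 1 | 1 | 1 | 2 | 2
  i=3: 1 | 2 | 2 | 2 | 3 | 3
  i=4: 1 | 2 | 2 | 2 | 3 | 4
  i=5: 1 | 2 | 3 | 3 | 4 | 5
  i=6: 1 | 2 | 3 | 4 | 5 | 6

second differences of R give the permutation w = (1, 5, 2, 6, 3, 4).

|D(w)|=5, |Ess(w)|=2:

[(2, 4, 1), (4, 4, 2)]


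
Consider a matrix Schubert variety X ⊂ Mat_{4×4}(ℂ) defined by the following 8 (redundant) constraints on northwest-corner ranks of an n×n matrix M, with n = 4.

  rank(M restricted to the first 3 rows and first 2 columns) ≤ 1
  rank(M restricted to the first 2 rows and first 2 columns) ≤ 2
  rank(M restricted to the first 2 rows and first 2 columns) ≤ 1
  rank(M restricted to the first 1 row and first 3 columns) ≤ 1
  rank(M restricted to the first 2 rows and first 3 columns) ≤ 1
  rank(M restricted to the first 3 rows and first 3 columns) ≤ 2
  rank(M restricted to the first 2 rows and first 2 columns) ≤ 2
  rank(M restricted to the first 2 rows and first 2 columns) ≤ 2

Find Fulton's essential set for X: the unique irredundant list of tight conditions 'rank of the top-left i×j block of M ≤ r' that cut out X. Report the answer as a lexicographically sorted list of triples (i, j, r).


Recovering R(i,j) via the rank-extension bound from the 8 conditions:

  i=1: 1 1 1 1
  i=2: 1 1 1 2
  i=3: 1 1 2 3
  i=4: 1 2 3 4

second differences of R give the permutation w = (1, 4, 3, 2).

D(w) has 3 cells with 2 SE-corners; essential set:

[(2, 3, 1), (3, 2, 1)]
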